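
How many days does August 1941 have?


August 1941

31 days


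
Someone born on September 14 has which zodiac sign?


Date: September 14
Conventional tropical zodiac dates: Virgo from August 23 onward; Libra starts September 23
September 14 falls within the Virgo range

Virgo


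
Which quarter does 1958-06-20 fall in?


Month: June (month 6)
Q1: Jan-Mar, Q2: Apr-Jun, Q3: Jul-Sep, Q4: Oct-Dec

Q2


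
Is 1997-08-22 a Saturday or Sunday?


Anchor: Jan 1, 1997. With p = 1997 - 1 = 1996: (p + p//4 - p//100 + p//400) mod 7 = (1996 + 499 - 19 + 4) mod 7 = 2480 mod 7 = 2 -> Wednesday (Mon=0 ... Sun=6)
Day of year: 234; offset = 233
Weekday index = (2 + 233) mod 7 = 4 -> Friday
Weekend days: Saturday, Sunday

No


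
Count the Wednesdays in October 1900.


October 1900 has 31 days
Anchor: Jan 1, 1900. With p = 1900 - 1 = 1899: (p + p//4 - p//100 + p//400) mod 7 = (1899 + 474 - 18 + 4) mod 7 = 2359 mod 7 = 0 -> Monday (Mon=0 ... Sun=6)
Days before October (Jan-Sep): 273; October 1 index = (0 + 273) mod 7 = 0 -> Monday
First Wednesday is October 3
Wednesdays: 3, 10, 17, 24, 31

5 Wednesdays


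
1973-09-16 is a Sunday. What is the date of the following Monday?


Current: Sunday
Target: Monday
Days ahead: 1

Next Monday: 1973-09-17


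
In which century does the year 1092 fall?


Century = (year - 1) // 100 + 1
= (1092 - 1) // 100 + 1
= 1091 // 100 + 1
= 10 + 1

11th century


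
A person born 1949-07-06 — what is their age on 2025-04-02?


Birth: 1949-07-06
Reference: 2025-04-02
Year difference: 2025 - 1949 = 76
Birthday not yet reached in 2025, subtract 1

75 years old


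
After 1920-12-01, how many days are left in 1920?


Day of year: 336 of 366
Remaining = 366 - 336

30 days


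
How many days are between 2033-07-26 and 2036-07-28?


From 2033-07-26 to 2036-07-28
2033-07-26: days before July = 31 + 28 + 31 + 30 + 31 + 30 = 181 (2033 is not a leap year); day of year = 181 + 26 = 207
2036-07-28: days before July = 31 + 29 + 31 + 30 + 31 + 30 = 182 (2036 is a leap year); day of year = 182 + 28 = 210
Rest of 2033: 365 - 207 = 158
Full years 2034 (365), 2035 (365): 730
Total = 158 + 730 + 210 = 1098

1098 days


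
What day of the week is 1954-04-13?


Date: April 13, 1954
Anchor: Jan 1, 1954. With p = 1954 - 1 = 1953: (p + p//4 - p//100 + p//400) mod 7 = (1953 + 488 - 19 + 4) mod 7 = 2426 mod 7 = 4 -> Friday (Mon=0 ... Sun=6)
Days before April (Jan-Mar): 90; offset = 90 + 13 - 1 = 102
Weekday index = (4 + 102) mod 7 = 1

Day of the week: Tuesday


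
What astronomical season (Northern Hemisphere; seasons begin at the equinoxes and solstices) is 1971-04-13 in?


Date: April 13
Astronomical Spring (approx.; exact equinox/solstice day varies by year): March 20 to June 20
April 13 falls within the Spring window

Spring


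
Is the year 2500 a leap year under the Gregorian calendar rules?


Gregorian leap year rule: divisible by 4, but not by 100, unless also by 400.
2500 is divisible by 100 but not 400 -> not a leap year

No


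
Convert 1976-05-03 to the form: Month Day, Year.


ISO 1976-05-03 parses as year=1976, month=05, day=03
Month 5 -> May

May 3, 1976


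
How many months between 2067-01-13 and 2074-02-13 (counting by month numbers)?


From January 2067 to February 2074
7 years * 12 = 84 months, plus 1 month = 85

85 months


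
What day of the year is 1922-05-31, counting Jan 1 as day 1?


Date: May 31, 1922
Days in months 1 through 4: 120
Plus 31 days in May

Day of year: 151


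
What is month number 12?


Month 12 of 12

December


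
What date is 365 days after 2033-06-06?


Start: 2033-06-06, add 365 days
June 2033 has 30 days: 30 - 6 = 24 days to June 30 -> 341 left
July 2033 has 31 days -> 310 left
August 2033 has 31 days -> 279 left
September 2033 has 30 days -> 249 left
October 2033 has 31 days -> 218 left
November 2033 has 30 days -> 188 left
December 2033 has 31 days -> 157 left
January 2034 has 31 days -> 126 left
February 2034 has 28 days -> 98 left
March 2034 has 31 days -> 67 left
April 2034 has 30 days -> 37 left
May 2034 has 31 days -> 6 left
June 2034: 6 <= 30 -> lands on June 6

Result: 2034-06-06


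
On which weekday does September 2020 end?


September 2020 has 30 days
Anchor: Jan 1, 2020. With p = 2020 - 1 = 2019: (p + p//4 - p//100 + p//400) mod 7 = (2019 + 504 - 20 + 5) mod 7 = 2508 mod 7 = 2 -> Wednesday (Mon=0 ... Sun=6)
Days before September (Jan-Aug): 244; September 1 index = (2 + 244) mod 7 = 1 -> Tuesday
Last day offset: 30 - 1 = 29 days
Weekday index = (1 + 29) mod 7 = 2

Wednesday, September 30


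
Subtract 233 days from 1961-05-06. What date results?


Start: 1961-05-06, subtract 233 days
Back 6 days from May 6 reaches April 30, 1961 -> 227 left
April 1961 has 30 days -> back to March 31, 1961 -> 197 left
March 1961 has 31 days -> back to February 28, 1961 -> 166 left
February 1961 has 28 days -> back to January 31, 1961 -> 138 left
January 1961 has 31 days -> back to December 31, 1960 -> 107 left
December 1960 has 31 days -> back to November 30, 1960 -> 76 left
November 1960 has 30 days -> back to October 31, 1960 -> 46 left
October 1960 has 31 days -> back to September 30, 1960 -> 15 left
September 1960: 30 - 15 = 15 -> lands on September 15

Result: 1960-09-15


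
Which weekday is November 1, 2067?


Target: November 1, 2067
Anchor: Jan 1, 2067. With p = 2067 - 1 = 2066: (p + p//4 - p//100 + p//400) mod 7 = (2066 + 516 - 20 + 5) mod 7 = 2567 mod 7 = 5 -> Saturday (Mon=0 ... Sun=6)
Days before November (Jan-Oct): 304 days
Weekday index = (5 + 304) mod 7 = 1

Tuesday


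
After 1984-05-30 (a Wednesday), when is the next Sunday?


Current: Wednesday
Target: Sunday
Days ahead: 4

Next Sunday: 1984-06-03


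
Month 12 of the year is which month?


Month 12 of 12

December


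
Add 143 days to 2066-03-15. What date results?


Start: 2066-03-15, add 143 days
March 2066 has 31 days: 31 - 15 = 16 days to March 31 -> 127 left
April 2066 has 30 days -> 97 left
May 2066 has 31 days -> 66 left
June 2066 has 30 days -> 36 left
July 2066 has 31 days -> 5 left
August 2066: 5 <= 31 -> lands on August 5

Result: 2066-08-05


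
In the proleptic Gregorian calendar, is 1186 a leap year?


Gregorian leap year rule: divisible by 4, but not by 100, unless also by 400.
1186 is not divisible by 4 -> not a leap year

No


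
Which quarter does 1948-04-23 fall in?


Month: April (month 4)
Q1: Jan-Mar, Q2: Apr-Jun, Q3: Jul-Sep, Q4: Oct-Dec

Q2


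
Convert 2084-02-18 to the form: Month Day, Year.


ISO 2084-02-18 parses as year=2084, month=02, day=18
Month 2 -> February

February 18, 2084


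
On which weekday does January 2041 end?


January 2041 has 31 days
Anchor: Jan 1, 2041. With p = 2041 - 1 = 2040: (p + p//4 - p//100 + p//400) mod 7 = (2040 + 510 - 20 + 5) mod 7 = 2535 mod 7 = 1 -> Tuesday (Mon=0 ... Sun=6)
January 1 is the anchor itself -> Tuesday
Last day offset: 31 - 1 = 30 days
Weekday index = (1 + 30) mod 7 = 3

Thursday, January 31


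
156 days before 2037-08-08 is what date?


Start: 2037-08-08, subtract 156 days
Back 8 days from August 8 reaches July 31, 2037 -> 148 left
July 2037 has 31 days -> back to June 30, 2037 -> 117 left
June 2037 has 30 days -> back to May 31, 2037 -> 87 left
May 2037 has 31 days -> back to April 30, 2037 -> 56 left
April 2037 has 30 days -> back to March 31, 2037 -> 26 left
March 2037: 31 - 26 = 5 -> lands on March 5

Result: 2037-03-05


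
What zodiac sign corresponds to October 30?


Date: October 30
Conventional tropical zodiac dates: Scorpio from October 23 onward; Sagittarius starts November 22
October 30 falls within the Scorpio range

Scorpio


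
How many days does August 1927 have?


August 1927

31 days


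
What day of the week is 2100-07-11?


Date: July 11, 2100
Anchor: Jan 1, 2100. With p = 2100 - 1 = 2099: (p + p//4 - p//100 + p//400) mod 7 = (2099 + 524 - 20 + 5) mod 7 = 2608 mod 7 = 4 -> Friday (Mon=0 ... Sun=6)
Days before July (Jan-Jun): 181; offset = 181 + 11 - 1 = 191
Weekday index = (4 + 191) mod 7 = 6

Day of the week: Sunday


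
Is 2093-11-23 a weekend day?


Anchor: Jan 1, 2093. With p = 2093 - 1 = 2092: (p + p//4 - p//100 + p//400) mod 7 = (2092 + 523 - 20 + 5) mod 7 = 2600 mod 7 = 3 -> Thursday (Mon=0 ... Sun=6)
Day of year: 327; offset = 326
Weekday index = (3 + 326) mod 7 = 0 -> Monday
Weekend days: Saturday, Sunday

No


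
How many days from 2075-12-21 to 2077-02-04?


From 2075-12-21 to 2077-02-04
2075-12-21: days before December = 31 + 28 + 31 + 30 + 31 + 30 + 31 + 31 + 30 + 31 + 30 = 334 (2075 is not a leap year); day of year = 334 + 21 = 355
2077-02-04: days before February = 31; day of year = 31 + 4 = 35
Rest of 2075: 365 - 355 = 10
Full years 2076 (366): 366
Total = 10 + 366 + 35 = 411

411 days


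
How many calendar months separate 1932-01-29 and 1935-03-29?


From January 1932 to March 1935
3 years * 12 = 36 months, plus 2 months = 38

38 months


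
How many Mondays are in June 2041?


June 2041 has 30 days
Anchor: Jan 1, 2041. With p = 2041 - 1 = 2040: (p + p//4 - p//100 + p//400) mod 7 = (2040 + 510 - 20 + 5) mod 7 = 2535 mod 7 = 1 -> Tuesday (Mon=0 ... Sun=6)
Days before June (Jan-May): 151; June 1 index = (1 + 151) mod 7 = 5 -> Saturday
First Monday is June 3
Mondays: 3, 10, 17, 24

4 Mondays


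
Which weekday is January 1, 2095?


Target: January 1, 2095
Anchor: Jan 1, 2095. With p = 2095 - 1 = 2094: (p + p//4 - p//100 + p//400) mod 7 = (2094 + 523 - 20 + 5) mod 7 = 2602 mod 7 = 5 -> Saturday (Mon=0 ... Sun=6)
Offset from anchor: 0 days
Weekday index = (5 + 0) mod 7 = 5

Saturday


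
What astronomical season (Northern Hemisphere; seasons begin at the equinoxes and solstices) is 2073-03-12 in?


Date: March 12
Astronomical Winter (approx.; exact equinox/solstice day varies by year): December 21 to March 19
March 12 falls within the Winter window

Winter


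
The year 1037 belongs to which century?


Century = (year - 1) // 100 + 1
= (1037 - 1) // 100 + 1
= 1036 // 100 + 1
= 10 + 1

11th century


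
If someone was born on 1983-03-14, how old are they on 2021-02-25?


Birth: 1983-03-14
Reference: 2021-02-25
Year difference: 2021 - 1983 = 38
Birthday not yet reached in 2021, subtract 1

37 years old


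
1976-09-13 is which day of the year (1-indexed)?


Date: September 13, 1976
Days in months 1 through 8: 244
Plus 13 days in September

Day of year: 257


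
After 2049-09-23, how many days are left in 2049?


Day of year: 266 of 365
Remaining = 365 - 266

99 days


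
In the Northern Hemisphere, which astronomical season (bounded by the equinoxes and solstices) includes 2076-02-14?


Date: February 14
Astronomical Winter (approx.; exact equinox/solstice day varies by year): December 21 to March 19
February 14 falls within the Winter window

Winter


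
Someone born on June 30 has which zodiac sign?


Date: June 30
Conventional tropical zodiac dates: Cancer from June 21 onward; Leo starts July 23
June 30 falls within the Cancer range

Cancer


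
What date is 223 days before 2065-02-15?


Start: 2065-02-15, subtract 223 days
Back 15 days from February 15 reaches January 31, 2065 -> 208 left
January 2065 has 31 days -> back to December 31, 2064 -> 177 left
December 2064 has 31 days -> back to November 30, 2064 -> 146 left
November 2064 has 30 days -> back to October 31, 2064 -> 116 left
October 2064 has 31 days -> back to September 30, 2064 -> 85 left
September 2064 has 30 days -> back to August 31, 2064 -> 55 left
August 2064 has 31 days -> back to July 31, 2064 -> 24 left
July 2064: 31 - 24 = 7 -> lands on July 7

Result: 2064-07-07


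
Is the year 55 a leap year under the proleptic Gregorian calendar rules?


Gregorian leap year rule: divisible by 4, but not by 100, unless also by 400.
55 is not divisible by 4 -> not a leap year

No


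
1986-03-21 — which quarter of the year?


Month: March (month 3)
Q1: Jan-Mar, Q2: Apr-Jun, Q3: Jul-Sep, Q4: Oct-Dec

Q1


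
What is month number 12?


Month 12 of 12

December


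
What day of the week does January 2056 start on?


Target: January 1, 2056
Anchor: Jan 1, 2056. With p = 2056 - 1 = 2055: (p + p//4 - p//100 + p//400) mod 7 = (2055 + 513 - 20 + 5) mod 7 = 2553 mod 7 = 5 -> Saturday (Mon=0 ... Sun=6)
Offset from anchor: 0 days
Weekday index = (5 + 0) mod 7 = 5

Saturday


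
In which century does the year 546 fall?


Century = (year - 1) // 100 + 1
= (546 - 1) // 100 + 1
= 545 // 100 + 1
= 5 + 1

6th century


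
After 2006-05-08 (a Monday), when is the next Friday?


Current: Monday
Target: Friday
Days ahead: 4

Next Friday: 2006-05-12


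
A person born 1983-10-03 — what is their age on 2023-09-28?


Birth: 1983-10-03
Reference: 2023-09-28
Year difference: 2023 - 1983 = 40
Birthday not yet reached in 2023, subtract 1

39 years old


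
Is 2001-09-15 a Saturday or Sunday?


Anchor: Jan 1, 2001. With p = 2001 - 1 = 2000: (p + p//4 - p//100 + p//400) mod 7 = (2000 + 500 - 20 + 5) mod 7 = 2485 mod 7 = 0 -> Monday (Mon=0 ... Sun=6)
Day of year: 258; offset = 257
Weekday index = (0 + 257) mod 7 = 5 -> Saturday
Weekend days: Saturday, Sunday

Yes


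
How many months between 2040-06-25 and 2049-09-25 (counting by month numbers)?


From June 2040 to September 2049
9 years * 12 = 108 months, plus 3 months = 111

111 months


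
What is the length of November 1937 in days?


November 1937

30 days


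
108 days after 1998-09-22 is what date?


Start: 1998-09-22, add 108 days
September 1998 has 30 days: 30 - 22 = 8 days to September 30 -> 100 left
October 1998 has 31 days -> 69 left
November 1998 has 30 days -> 39 left
December 1998 has 31 days -> 8 left
January 1999: 8 <= 31 -> lands on January 8

Result: 1999-01-08


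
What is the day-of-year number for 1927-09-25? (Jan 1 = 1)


Date: September 25, 1927
Days in months 1 through 8: 243
Plus 25 days in September

Day of year: 268


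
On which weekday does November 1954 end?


November 1954 has 30 days
Anchor: Jan 1, 1954. With p = 1954 - 1 = 1953: (p + p//4 - p//100 + p//400) mod 7 = (1953 + 488 - 19 + 4) mod 7 = 2426 mod 7 = 4 -> Friday (Mon=0 ... Sun=6)
Days before November (Jan-Oct): 304; November 1 index = (4 + 304) mod 7 = 0 -> Monday
Last day offset: 30 - 1 = 29 days
Weekday index = (0 + 29) mod 7 = 1

Tuesday, November 30


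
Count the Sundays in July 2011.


July 2011 has 31 days
Anchor: Jan 1, 2011. With p = 2011 - 1 = 2010: (p + p//4 - p//100 + p//400) mod 7 = (2010 + 502 - 20 + 5) mod 7 = 2497 mod 7 = 5 -> Saturday (Mon=0 ... Sun=6)
Days before July (Jan-Jun): 181; July 1 index = (5 + 181) mod 7 = 4 -> Friday
First Sunday is July 3
Sundays: 3, 10, 17, 24, 31

5 Sundays


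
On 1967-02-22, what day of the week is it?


Date: February 22, 1967
Anchor: Jan 1, 1967. With p = 1967 - 1 = 1966: (p + p//4 - p//100 + p//400) mod 7 = (1966 + 491 - 19 + 4) mod 7 = 2442 mod 7 = 6 -> Sunday (Mon=0 ... Sun=6)
Days before February (Jan): 31; offset = 31 + 22 - 1 = 52
Weekday index = (6 + 52) mod 7 = 2

Day of the week: Wednesday


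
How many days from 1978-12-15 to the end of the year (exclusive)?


Day of year: 349 of 365
Remaining = 365 - 349

16 days


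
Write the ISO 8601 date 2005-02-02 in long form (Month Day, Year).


ISO 2005-02-02 parses as year=2005, month=02, day=02
Month 2 -> February

February 2, 2005


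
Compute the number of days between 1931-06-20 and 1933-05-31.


From 1931-06-20 to 1933-05-31
1931-06-20: days before June = 31 + 28 + 31 + 30 + 31 = 151 (1931 is not a leap year); day of year = 151 + 20 = 171
1933-05-31: days before May = 31 + 28 + 31 + 30 = 120 (1933 is not a leap year); day of year = 120 + 31 = 151
Rest of 1931: 365 - 171 = 194
Full years 1932 (366): 366
Total = 194 + 366 + 151 = 711

711 days


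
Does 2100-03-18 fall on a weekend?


Anchor: Jan 1, 2100. With p = 2100 - 1 = 2099: (p + p//4 - p//100 + p//400) mod 7 = (2099 + 524 - 20 + 5) mod 7 = 2608 mod 7 = 4 -> Friday (Mon=0 ... Sun=6)
Day of year: 77; offset = 76
Weekday index = (4 + 76) mod 7 = 3 -> Thursday
Weekend days: Saturday, Sunday

No


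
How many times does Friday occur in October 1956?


October 1956 has 31 days
Anchor: Jan 1, 1956. With p = 1956 - 1 = 1955: (p + p//4 - p//100 + p//400) mod 7 = (1955 + 488 - 19 + 4) mod 7 = 2428 mod 7 = 6 -> Sunday (Mon=0 ... Sun=6)
Days before October (Jan-Sep): 274; October 1 index = (6 + 274) mod 7 = 0 -> Monday
First Friday is October 5
Fridays: 5, 12, 19, 26

4 Fridays


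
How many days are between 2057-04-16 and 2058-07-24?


From 2057-04-16 to 2058-07-24
2057-04-16: days before April = 31 + 28 + 31 = 90 (2057 is not a leap year); day of year = 90 + 16 = 106
2058-07-24: days before July = 31 + 28 + 31 + 30 + 31 + 30 = 181 (2058 is not a leap year); day of year = 181 + 24 = 205
Rest of 2057: 365 - 106 = 259
Total = 259 + 205 = 464

464 days


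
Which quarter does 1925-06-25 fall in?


Month: June (month 6)
Q1: Jan-Mar, Q2: Apr-Jun, Q3: Jul-Sep, Q4: Oct-Dec

Q2


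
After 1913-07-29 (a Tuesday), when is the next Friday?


Current: Tuesday
Target: Friday
Days ahead: 3

Next Friday: 1913-08-01


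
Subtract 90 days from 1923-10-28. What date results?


Start: 1923-10-28, subtract 90 days
Back 28 days from October 28 reaches September 30, 1923 -> 62 left
September 1923 has 30 days -> back to August 31, 1923 -> 32 left
August 1923 has 31 days -> back to July 31, 1923 -> 1 left
July 1923: 31 - 1 = 30 -> lands on July 30

Result: 1923-07-30


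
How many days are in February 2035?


February 2035 (leap year: no)

28 days


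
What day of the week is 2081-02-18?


Date: February 18, 2081
Anchor: Jan 1, 2081. With p = 2081 - 1 = 2080: (p + p//4 - p//100 + p//400) mod 7 = (2080 + 520 - 20 + 5) mod 7 = 2585 mod 7 = 2 -> Wednesday (Mon=0 ... Sun=6)
Days before February (Jan): 31; offset = 31 + 18 - 1 = 48
Weekday index = (2 + 48) mod 7 = 1

Day of the week: Tuesday


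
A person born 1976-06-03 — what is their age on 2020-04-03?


Birth: 1976-06-03
Reference: 2020-04-03
Year difference: 2020 - 1976 = 44
Birthday not yet reached in 2020, subtract 1

43 years old


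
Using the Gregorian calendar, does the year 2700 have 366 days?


Gregorian leap year rule: divisible by 4, but not by 100, unless also by 400.
2700 is divisible by 100 but not 400 -> not a leap year

No


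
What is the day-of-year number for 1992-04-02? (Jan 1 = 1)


Date: April 2, 1992
Days in months 1 through 3: 91
Plus 2 days in April

Day of year: 93


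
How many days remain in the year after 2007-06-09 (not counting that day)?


Day of year: 160 of 365
Remaining = 365 - 160

205 days


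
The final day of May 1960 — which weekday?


May 1960 has 31 days
Anchor: Jan 1, 1960. With p = 1960 - 1 = 1959: (p + p//4 - p//100 + p//400) mod 7 = (1959 + 489 - 19 + 4) mod 7 = 2433 mod 7 = 4 -> Friday (Mon=0 ... Sun=6)
Days before May (Jan-Apr): 121; May 1 index = (4 + 121) mod 7 = 6 -> Sunday
Last day offset: 31 - 1 = 30 days
Weekday index = (6 + 30) mod 7 = 1

Tuesday, May 31


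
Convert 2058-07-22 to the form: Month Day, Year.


ISO 2058-07-22 parses as year=2058, month=07, day=22
Month 7 -> July

July 22, 2058


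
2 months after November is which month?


November is month 11
11 + 2 = 13; wrap: 13 - 12 = 1

January


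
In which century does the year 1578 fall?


Century = (year - 1) // 100 + 1
= (1578 - 1) // 100 + 1
= 1577 // 100 + 1
= 15 + 1

16th century


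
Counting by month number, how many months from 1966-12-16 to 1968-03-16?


From December 1966 to March 1968
2 years * 12 = 24 months, minus 9 months = 15

15 months


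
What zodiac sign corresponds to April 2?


Date: April 2
Conventional tropical zodiac dates: Aries from March 21 onward; Taurus starts April 20
April 2 falls within the Aries range

Aries


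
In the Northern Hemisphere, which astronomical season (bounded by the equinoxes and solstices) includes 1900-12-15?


Date: December 15
Astronomical Autumn (approx.; exact equinox/solstice day varies by year): September 22 to December 20
December 15 falls within the Autumn window

Autumn


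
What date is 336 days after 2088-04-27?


Start: 2088-04-27, add 336 days
April 2088 has 30 days: 30 - 27 = 3 days to April 30 -> 333 left
May 2088 has 31 days -> 302 left
June 2088 has 30 days -> 272 left
July 2088 has 31 days -> 241 left
August 2088 has 31 days -> 210 left
September 2088 has 30 days -> 180 left
October 2088 has 31 days -> 149 left
November 2088 has 30 days -> 119 left
December 2088 has 31 days -> 88 left
January 2089 has 31 days -> 57 left
February 2089 has 28 days -> 29 left
March 2089: 29 <= 31 -> lands on March 29

Result: 2089-03-29


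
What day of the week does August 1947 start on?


Target: August 1, 1947
Anchor: Jan 1, 1947. With p = 1947 - 1 = 1946: (p + p//4 - p//100 + p//400) mod 7 = (1946 + 486 - 19 + 4) mod 7 = 2417 mod 7 = 2 -> Wednesday (Mon=0 ... Sun=6)
Days before August (Jan-Jul): 212 days
Weekday index = (2 + 212) mod 7 = 4

Friday


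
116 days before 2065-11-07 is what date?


Start: 2065-11-07, subtract 116 days
Back 7 days from November 7 reaches October 31, 2065 -> 109 left
October 2065 has 31 days -> back to September 30, 2065 -> 78 left
September 2065 has 30 days -> back to August 31, 2065 -> 48 left
August 2065 has 31 days -> back to July 31, 2065 -> 17 left
July 2065: 31 - 17 = 14 -> lands on July 14

Result: 2065-07-14


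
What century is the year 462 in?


Century = (year - 1) // 100 + 1
= (462 - 1) // 100 + 1
= 461 // 100 + 1
= 4 + 1

5th century


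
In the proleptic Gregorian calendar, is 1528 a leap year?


Gregorian leap year rule: divisible by 4, but not by 100, unless also by 400.
1528 is divisible by 4 but not 100 -> leap year

Yes


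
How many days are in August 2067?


August 2067

31 days


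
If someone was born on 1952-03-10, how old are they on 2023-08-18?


Birth: 1952-03-10
Reference: 2023-08-18
Year difference: 2023 - 1952 = 71

71 years old


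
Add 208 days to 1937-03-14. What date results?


Start: 1937-03-14, add 208 days
March 1937 has 31 days: 31 - 14 = 17 days to March 31 -> 191 left
April 1937 has 30 days -> 161 left
May 1937 has 31 days -> 130 left
June 1937 has 30 days -> 100 left
July 1937 has 31 days -> 69 left
August 1937 has 31 days -> 38 left
September 1937 has 30 days -> 8 left
October 1937: 8 <= 31 -> lands on October 8

Result: 1937-10-08


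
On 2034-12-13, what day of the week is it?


Date: December 13, 2034
Anchor: Jan 1, 2034. With p = 2034 - 1 = 2033: (p + p//4 - p//100 + p//400) mod 7 = (2033 + 508 - 20 + 5) mod 7 = 2526 mod 7 = 6 -> Sunday (Mon=0 ... Sun=6)
Days before December (Jan-Nov): 334; offset = 334 + 13 - 1 = 346
Weekday index = (6 + 346) mod 7 = 2

Day of the week: Wednesday


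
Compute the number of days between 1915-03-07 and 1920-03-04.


From 1915-03-07 to 1920-03-04
1915-03-07: days before March = 31 + 28 = 59 (1915 is not a leap year); day of year = 59 + 7 = 66
1920-03-04: days before March = 31 + 29 = 60 (1920 is a leap year); day of year = 60 + 4 = 64
Rest of 1915: 365 - 66 = 299
Full years 1916 (366), 1917 (365), 1918 (365), 1919 (365): 1461
Total = 299 + 1461 + 64 = 1824

1824 days


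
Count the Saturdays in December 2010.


December 2010 has 31 days
Anchor: Jan 1, 2010. With p = 2010 - 1 = 2009: (p + p//4 - p//100 + p//400) mod 7 = (2009 + 502 - 20 + 5) mod 7 = 2496 mod 7 = 4 -> Friday (Mon=0 ... Sun=6)
Days before December (Jan-Nov): 334; December 1 index = (4 + 334) mod 7 = 2 -> Wednesday
First Saturday is December 4
Saturdays: 4, 11, 18, 25

4 Saturdays


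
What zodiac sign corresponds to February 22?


Date: February 22
Conventional tropical zodiac dates: Pisces from February 19 onward; Aries starts March 21
February 22 falls within the Pisces range

Pisces


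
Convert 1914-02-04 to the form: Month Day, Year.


ISO 1914-02-04 parses as year=1914, month=02, day=04
Month 2 -> February

February 4, 1914


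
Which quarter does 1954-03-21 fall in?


Month: March (month 3)
Q1: Jan-Mar, Q2: Apr-Jun, Q3: Jul-Sep, Q4: Oct-Dec

Q1


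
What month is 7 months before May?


May is month 5
5 - 7 = -2; wrap: -2 + 12 = 10

October


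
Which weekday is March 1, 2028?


Target: March 1, 2028
Anchor: Jan 1, 2028. With p = 2028 - 1 = 2027: (p + p//4 - p//100 + p//400) mod 7 = (2027 + 506 - 20 + 5) mod 7 = 2518 mod 7 = 5 -> Saturday (Mon=0 ... Sun=6)
Days before March (Jan-Feb): 60 days
Weekday index = (5 + 60) mod 7 = 2

Wednesday


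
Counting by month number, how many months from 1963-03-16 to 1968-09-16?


From March 1963 to September 1968
5 years * 12 = 60 months, plus 6 months = 66

66 months


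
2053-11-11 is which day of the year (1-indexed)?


Date: November 11, 2053
Days in months 1 through 10: 304
Plus 11 days in November

Day of year: 315


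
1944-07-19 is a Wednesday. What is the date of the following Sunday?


Current: Wednesday
Target: Sunday
Days ahead: 4

Next Sunday: 1944-07-23


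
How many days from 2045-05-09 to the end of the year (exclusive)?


Day of year: 129 of 365
Remaining = 365 - 129

236 days


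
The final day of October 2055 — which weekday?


October 2055 has 31 days
Anchor: Jan 1, 2055. With p = 2055 - 1 = 2054: (p + p//4 - p//100 + p//400) mod 7 = (2054 + 513 - 20 + 5) mod 7 = 2552 mod 7 = 4 -> Friday (Mon=0 ... Sun=6)
Days before October (Jan-Sep): 273; October 1 index = (4 + 273) mod 7 = 4 -> Friday
Last day offset: 31 - 1 = 30 days
Weekday index = (4 + 30) mod 7 = 6

Sunday, October 31


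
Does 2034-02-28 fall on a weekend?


Anchor: Jan 1, 2034. With p = 2034 - 1 = 2033: (p + p//4 - p//100 + p//400) mod 7 = (2033 + 508 - 20 + 5) mod 7 = 2526 mod 7 = 6 -> Sunday (Mon=0 ... Sun=6)
Day of year: 59; offset = 58
Weekday index = (6 + 58) mod 7 = 1 -> Tuesday
Weekend days: Saturday, Sunday

No


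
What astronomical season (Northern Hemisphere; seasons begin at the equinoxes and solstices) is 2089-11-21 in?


Date: November 21
Astronomical Autumn (approx.; exact equinox/solstice day varies by year): September 22 to December 20
November 21 falls within the Autumn window

Autumn


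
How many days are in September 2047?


September 2047

30 days


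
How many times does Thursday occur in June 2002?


June 2002 has 30 days
Anchor: Jan 1, 2002. With p = 2002 - 1 = 2001: (p + p//4 - p//100 + p//400) mod 7 = (2001 + 500 - 20 + 5) mod 7 = 2486 mod 7 = 1 -> Tuesday (Mon=0 ... Sun=6)
Days before June (Jan-May): 151; June 1 index = (1 + 151) mod 7 = 5 -> Saturday
First Thursday is June 6
Thursdays: 6, 13, 20, 27

4 Thursdays


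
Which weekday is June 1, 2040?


Target: June 1, 2040
Anchor: Jan 1, 2040. With p = 2040 - 1 = 2039: (p + p//4 - p//100 + p//400) mod 7 = (2039 + 509 - 20 + 5) mod 7 = 2533 mod 7 = 6 -> Sunday (Mon=0 ... Sun=6)
Days before June (Jan-May): 152 days
Weekday index = (6 + 152) mod 7 = 4

Friday


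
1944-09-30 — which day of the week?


Date: September 30, 1944
Anchor: Jan 1, 1944. With p = 1944 - 1 = 1943: (p + p//4 - p//100 + p//400) mod 7 = (1943 + 485 - 19 + 4) mod 7 = 2413 mod 7 = 5 -> Saturday (Mon=0 ... Sun=6)
Days before September (Jan-Aug): 244; offset = 244 + 30 - 1 = 273
Weekday index = (5 + 273) mod 7 = 5

Day of the week: Saturday


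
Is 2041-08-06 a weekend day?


Anchor: Jan 1, 2041. With p = 2041 - 1 = 2040: (p + p//4 - p//100 + p//400) mod 7 = (2040 + 510 - 20 + 5) mod 7 = 2535 mod 7 = 1 -> Tuesday (Mon=0 ... Sun=6)
Day of year: 218; offset = 217
Weekday index = (1 + 217) mod 7 = 1 -> Tuesday
Weekend days: Saturday, Sunday

No


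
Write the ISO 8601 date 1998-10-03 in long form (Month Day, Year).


ISO 1998-10-03 parses as year=1998, month=10, day=03
Month 10 -> October

October 3, 1998


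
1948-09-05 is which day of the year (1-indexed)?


Date: September 5, 1948
Days in months 1 through 8: 244
Plus 5 days in September

Day of year: 249


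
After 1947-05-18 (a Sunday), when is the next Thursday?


Current: Sunday
Target: Thursday
Days ahead: 4

Next Thursday: 1947-05-22


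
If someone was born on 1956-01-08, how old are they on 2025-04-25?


Birth: 1956-01-08
Reference: 2025-04-25
Year difference: 2025 - 1956 = 69

69 years old


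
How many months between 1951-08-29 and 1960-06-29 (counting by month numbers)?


From August 1951 to June 1960
9 years * 12 = 108 months, minus 2 months = 106

106 months


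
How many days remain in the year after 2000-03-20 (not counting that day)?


Day of year: 80 of 366
Remaining = 366 - 80

286 days


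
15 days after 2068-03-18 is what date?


Start: 2068-03-18, add 15 days
March 2068 has 31 days: 31 - 18 = 13 days to March 31 -> 2 left
April 2068: 2 <= 30 -> lands on April 2

Result: 2068-04-02


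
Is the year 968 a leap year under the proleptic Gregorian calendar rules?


Gregorian leap year rule: divisible by 4, but not by 100, unless also by 400.
968 is divisible by 4 but not 100 -> leap year

Yes


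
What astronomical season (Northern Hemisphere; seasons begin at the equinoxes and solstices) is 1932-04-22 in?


Date: April 22
Astronomical Spring (approx.; exact equinox/solstice day varies by year): March 20 to June 20
April 22 falls within the Spring window

Spring


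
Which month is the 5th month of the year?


Month 5 of 12

May


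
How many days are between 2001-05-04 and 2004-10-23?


From 2001-05-04 to 2004-10-23
2001-05-04: days before May = 31 + 28 + 31 + 30 = 120 (2001 is not a leap year); day of year = 120 + 4 = 124
2004-10-23: days before October = 31 + 29 + 31 + 30 + 31 + 30 + 31 + 31 + 30 = 274 (2004 is a leap year); day of year = 274 + 23 = 297
Rest of 2001: 365 - 124 = 241
Full years 2002 (365), 2003 (365): 730
Total = 241 + 730 + 297 = 1268

1268 days


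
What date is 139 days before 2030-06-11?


Start: 2030-06-11, subtract 139 days
Back 11 days from June 11 reaches May 31, 2030 -> 128 left
May 2030 has 31 days -> back to April 30, 2030 -> 97 left
April 2030 has 30 days -> back to March 31, 2030 -> 67 left
March 2030 has 31 days -> back to February 28, 2030 -> 36 left
February 2030 has 28 days -> back to January 31, 2030 -> 8 left
January 2030: 31 - 8 = 23 -> lands on January 23

Result: 2030-01-23


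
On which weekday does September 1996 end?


September 1996 has 30 days
Anchor: Jan 1, 1996. With p = 1996 - 1 = 1995: (p + p//4 - p//100 + p//400) mod 7 = (1995 + 498 - 19 + 4) mod 7 = 2478 mod 7 = 0 -> Monday (Mon=0 ... Sun=6)
Days before September (Jan-Aug): 244; September 1 index = (0 + 244) mod 7 = 6 -> Sunday
Last day offset: 30 - 1 = 29 days
Weekday index = (6 + 29) mod 7 = 0

Monday, September 30


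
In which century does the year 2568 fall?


Century = (year - 1) // 100 + 1
= (2568 - 1) // 100 + 1
= 2567 // 100 + 1
= 25 + 1

26th century


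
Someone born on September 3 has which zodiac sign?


Date: September 3
Conventional tropical zodiac dates: Virgo from August 23 onward; Libra starts September 23
September 3 falls within the Virgo range

Virgo


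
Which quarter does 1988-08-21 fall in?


Month: August (month 8)
Q1: Jan-Mar, Q2: Apr-Jun, Q3: Jul-Sep, Q4: Oct-Dec

Q3


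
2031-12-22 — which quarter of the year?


Month: December (month 12)
Q1: Jan-Mar, Q2: Apr-Jun, Q3: Jul-Sep, Q4: Oct-Dec

Q4


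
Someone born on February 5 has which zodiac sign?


Date: February 5
Conventional tropical zodiac dates: Aquarius from January 20 onward; Pisces starts February 19
February 5 falls within the Aquarius range

Aquarius


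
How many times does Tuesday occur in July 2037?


July 2037 has 31 days
Anchor: Jan 1, 2037. With p = 2037 - 1 = 2036: (p + p//4 - p//100 + p//400) mod 7 = (2036 + 509 - 20 + 5) mod 7 = 2530 mod 7 = 3 -> Thursday (Mon=0 ... Sun=6)
Days before July (Jan-Jun): 181; July 1 index = (3 + 181) mod 7 = 2 -> Wednesday
First Tuesday is July 7
Tuesdays: 7, 14, 21, 28

4 Tuesdays


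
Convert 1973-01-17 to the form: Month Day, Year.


ISO 1973-01-17 parses as year=1973, month=01, day=17
Month 1 -> January

January 17, 1973


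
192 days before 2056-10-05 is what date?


Start: 2056-10-05, subtract 192 days
Back 5 days from October 5 reaches September 30, 2056 -> 187 left
September 2056 has 30 days -> back to August 31, 2056 -> 157 left
August 2056 has 31 days -> back to July 31, 2056 -> 126 left
July 2056 has 31 days -> back to June 30, 2056 -> 95 left
June 2056 has 30 days -> back to May 31, 2056 -> 65 left
May 2056 has 31 days -> back to April 30, 2056 -> 34 left
April 2056 has 30 days -> back to March 31, 2056 -> 4 left
March 2056: 31 - 4 = 27 -> lands on March 27

Result: 2056-03-27


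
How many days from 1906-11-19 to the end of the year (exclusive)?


Day of year: 323 of 365
Remaining = 365 - 323

42 days


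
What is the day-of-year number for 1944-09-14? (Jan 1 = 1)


Date: September 14, 1944
Days in months 1 through 8: 244
Plus 14 days in September

Day of year: 258


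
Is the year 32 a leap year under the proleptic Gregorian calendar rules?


Gregorian leap year rule: divisible by 4, but not by 100, unless also by 400.
32 is divisible by 4 but not 100 -> leap year

Yes


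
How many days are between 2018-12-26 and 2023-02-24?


From 2018-12-26 to 2023-02-24
2018-12-26: days before December = 31 + 28 + 31 + 30 + 31 + 30 + 31 + 31 + 30 + 31 + 30 = 334 (2018 is not a leap year); day of year = 334 + 26 = 360
2023-02-24: days before February = 31; day of year = 31 + 24 = 55
Rest of 2018: 365 - 360 = 5
Full years 2019 (365), 2020 (366), 2021 (365), 2022 (365): 1461
Total = 5 + 1461 + 55 = 1521

1521 days


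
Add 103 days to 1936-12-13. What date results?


Start: 1936-12-13, add 103 days
December 1936 has 31 days: 31 - 13 = 18 days to December 31 -> 85 left
January 1937 has 31 days -> 54 left
February 1937 has 28 days -> 26 left
March 1937: 26 <= 31 -> lands on March 26

Result: 1937-03-26


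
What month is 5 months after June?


June is month 6
6 + 5 = 11

November


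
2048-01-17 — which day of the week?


Date: January 17, 2048
Anchor: Jan 1, 2048. With p = 2048 - 1 = 2047: (p + p//4 - p//100 + p//400) mod 7 = (2047 + 511 - 20 + 5) mod 7 = 2543 mod 7 = 2 -> Wednesday (Mon=0 ... Sun=6)
Days into year = 17 - 1 = 16
Weekday index = (2 + 16) mod 7 = 4

Day of the week: Friday


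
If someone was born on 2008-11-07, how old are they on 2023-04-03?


Birth: 2008-11-07
Reference: 2023-04-03
Year difference: 2023 - 2008 = 15
Birthday not yet reached in 2023, subtract 1

14 years old


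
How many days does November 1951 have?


November 1951

30 days


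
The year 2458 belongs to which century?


Century = (year - 1) // 100 + 1
= (2458 - 1) // 100 + 1
= 2457 // 100 + 1
= 24 + 1

25th century


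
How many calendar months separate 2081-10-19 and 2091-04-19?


From October 2081 to April 2091
10 years * 12 = 120 months, minus 6 months = 114

114 months


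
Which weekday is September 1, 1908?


Target: September 1, 1908
Anchor: Jan 1, 1908. With p = 1908 - 1 = 1907: (p + p//4 - p//100 + p//400) mod 7 = (1907 + 476 - 19 + 4) mod 7 = 2368 mod 7 = 2 -> Wednesday (Mon=0 ... Sun=6)
Days before September (Jan-Aug): 244 days
Weekday index = (2 + 244) mod 7 = 1

Tuesday


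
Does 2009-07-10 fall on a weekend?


Anchor: Jan 1, 2009. With p = 2009 - 1 = 2008: (p + p//4 - p//100 + p//400) mod 7 = (2008 + 502 - 20 + 5) mod 7 = 2495 mod 7 = 3 -> Thursday (Mon=0 ... Sun=6)
Day of year: 191; offset = 190
Weekday index = (3 + 190) mod 7 = 4 -> Friday
Weekend days: Saturday, Sunday

No


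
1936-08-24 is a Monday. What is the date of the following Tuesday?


Current: Monday
Target: Tuesday
Days ahead: 1

Next Tuesday: 1936-08-25


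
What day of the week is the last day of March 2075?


March 2075 has 31 days
Anchor: Jan 1, 2075. With p = 2075 - 1 = 2074: (p + p//4 - p//100 + p//400) mod 7 = (2074 + 518 - 20 + 5) mod 7 = 2577 mod 7 = 1 -> Tuesday (Mon=0 ... Sun=6)
Days before March (Jan-Feb): 59; March 1 index = (1 + 59) mod 7 = 4 -> Friday
Last day offset: 31 - 1 = 30 days
Weekday index = (4 + 30) mod 7 = 6

Sunday, March 31


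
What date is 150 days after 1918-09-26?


Start: 1918-09-26, add 150 days
September 1918 has 30 days: 30 - 26 = 4 days to September 30 -> 146 left
October 1918 has 31 days -> 115 left
November 1918 has 30 days -> 85 left
December 1918 has 31 days -> 54 left
January 1919 has 31 days -> 23 left
February 1919: 23 <= 28 -> lands on February 23

Result: 1919-02-23


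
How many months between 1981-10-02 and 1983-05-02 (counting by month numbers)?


From October 1981 to May 1983
2 years * 12 = 24 months, minus 5 months = 19

19 months


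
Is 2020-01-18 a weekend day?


Anchor: Jan 1, 2020. With p = 2020 - 1 = 2019: (p + p//4 - p//100 + p//400) mod 7 = (2019 + 504 - 20 + 5) mod 7 = 2508 mod 7 = 2 -> Wednesday (Mon=0 ... Sun=6)
Day of year: 18; offset = 17
Weekday index = (2 + 17) mod 7 = 5 -> Saturday
Weekend days: Saturday, Sunday

Yes


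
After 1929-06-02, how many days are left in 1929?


Day of year: 153 of 365
Remaining = 365 - 153

212 days


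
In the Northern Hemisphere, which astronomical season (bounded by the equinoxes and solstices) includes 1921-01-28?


Date: January 28
Astronomical Winter (approx.; exact equinox/solstice day varies by year): December 21 to March 19
January 28 falls within the Winter window

Winter


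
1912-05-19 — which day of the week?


Date: May 19, 1912
Anchor: Jan 1, 1912. With p = 1912 - 1 = 1911: (p + p//4 - p//100 + p//400) mod 7 = (1911 + 477 - 19 + 4) mod 7 = 2373 mod 7 = 0 -> Monday (Mon=0 ... Sun=6)
Days before May (Jan-Apr): 121; offset = 121 + 19 - 1 = 139
Weekday index = (0 + 139) mod 7 = 6

Day of the week: Sunday


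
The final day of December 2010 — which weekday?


December 2010 has 31 days
Anchor: Jan 1, 2010. With p = 2010 - 1 = 2009: (p + p//4 - p//100 + p//400) mod 7 = (2009 + 502 - 20 + 5) mod 7 = 2496 mod 7 = 4 -> Friday (Mon=0 ... Sun=6)
Days before December (Jan-Nov): 334; December 1 index = (4 + 334) mod 7 = 2 -> Wednesday
Last day offset: 31 - 1 = 30 days
Weekday index = (2 + 30) mod 7 = 4

Friday, December 31


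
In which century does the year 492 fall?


Century = (year - 1) // 100 + 1
= (492 - 1) // 100 + 1
= 491 // 100 + 1
= 4 + 1

5th century


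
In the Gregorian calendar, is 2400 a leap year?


Gregorian leap year rule: divisible by 4, but not by 100, unless also by 400.
2400 is divisible by 400 -> leap year

Yes


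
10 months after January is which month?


January is month 1
1 + 10 = 11

November


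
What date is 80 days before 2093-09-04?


Start: 2093-09-04, subtract 80 days
Back 4 days from September 4 reaches August 31, 2093 -> 76 left
August 2093 has 31 days -> back to July 31, 2093 -> 45 left
July 2093 has 31 days -> back to June 30, 2093 -> 14 left
June 2093: 30 - 14 = 16 -> lands on June 16

Result: 2093-06-16


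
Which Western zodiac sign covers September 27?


Date: September 27
Conventional tropical zodiac dates: Libra from September 23 onward; Scorpio starts October 23
September 27 falls within the Libra range

Libra


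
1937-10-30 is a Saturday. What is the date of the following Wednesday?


Current: Saturday
Target: Wednesday
Days ahead: 4

Next Wednesday: 1937-11-03


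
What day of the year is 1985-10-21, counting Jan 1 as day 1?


Date: October 21, 1985
Days in months 1 through 9: 273
Plus 21 days in October

Day of year: 294


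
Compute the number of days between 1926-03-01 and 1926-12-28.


From 1926-03-01 to 1926-12-28
1926-03-01: days before March = 31 + 28 = 59 (1926 is not a leap year); day of year = 59 + 1 = 60
1926-12-28: days before December = 31 + 28 + 31 + 30 + 31 + 30 + 31 + 31 + 30 + 31 + 30 = 334 (1926 is not a leap year); day of year = 334 + 28 = 362
Same year: 362 - 60 = 302

302 days
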